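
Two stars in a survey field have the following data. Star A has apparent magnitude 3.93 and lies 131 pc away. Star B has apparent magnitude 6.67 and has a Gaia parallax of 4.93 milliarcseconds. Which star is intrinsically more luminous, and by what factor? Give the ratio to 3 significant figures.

Star A is more luminous, by a factor of 5.20.

Star A: M = m − 5 log₁₀ d + 5 = 3.93 − 5·2.1173 + 5 = -1.656
Star B: p = 4.93 mas = 4.93×10^-3″ → d = 1/p = 202.8 pc
Star B: M = m − 5 log₁₀ d + 5 = 6.67 − 5·2.3072 + 5 = 0.134
ΔM = M_A − M_B = -1.656 − (0.134) = -1.791; smaller M is more luminous → Star A.
L ratio = 10^(0.4 |ΔM|) = 10^0.716 = 5.203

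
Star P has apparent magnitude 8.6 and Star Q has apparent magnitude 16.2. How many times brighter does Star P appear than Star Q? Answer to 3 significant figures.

Δm = 8.6 − (16.2) = -7.6
Flux ratio = 10^(−0.4 Δm) = 10^(−0.4 × -7.6) = 10^3.040 = 1096

1100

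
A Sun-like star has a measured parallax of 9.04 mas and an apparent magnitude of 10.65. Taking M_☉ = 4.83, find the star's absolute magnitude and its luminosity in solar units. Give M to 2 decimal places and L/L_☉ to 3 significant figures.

M ≈ 5.43; L/L_☉ ≈ 0.575

d = 1/p = 1000/9.04 mas = 110.6 pc
M = m − 5 log₁₀ d + 5 = 10.65 − 5·2.0438 + 5 = 5.431
M − M_☉ = 5.431 − 4.83 = 0.601
L/L_☉ = 10^(−0.4 × 0.601) = 0.5750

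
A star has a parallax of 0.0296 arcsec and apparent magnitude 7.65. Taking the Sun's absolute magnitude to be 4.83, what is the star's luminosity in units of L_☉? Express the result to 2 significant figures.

L/L_☉ ≈ 0.85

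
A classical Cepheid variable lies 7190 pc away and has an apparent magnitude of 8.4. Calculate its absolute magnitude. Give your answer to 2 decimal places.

5 log₁₀(d/10 pc) = 5 log₁₀(7190) − 5 = 14.284
M = m − 5 log₁₀(d/10) = 8.4 − 14.284 = -5.884

M ≈ -5.88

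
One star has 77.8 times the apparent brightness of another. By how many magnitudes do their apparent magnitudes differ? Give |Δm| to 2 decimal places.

|Δm| ≈ 4.73

Pogson: Δm = −2.5 log₁₀(ratio) = −2.5 log₁₀(77.8) = −2.5 × 1.8910 = -4.727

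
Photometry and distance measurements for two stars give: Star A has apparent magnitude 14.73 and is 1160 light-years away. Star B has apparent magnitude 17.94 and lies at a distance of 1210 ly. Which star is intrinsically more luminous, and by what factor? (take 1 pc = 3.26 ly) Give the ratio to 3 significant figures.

Star A is more luminous, by a factor of 17.7.

Star A: d = 1160 ly / 3.26 = 355.8 pc
Star A: M = m − 5 log₁₀ d + 5 = 14.73 − 5·2.5512 + 5 = 6.974
Star B: d = 1210 ly / 3.26 = 371.2 pc
Star B: M = m − 5 log₁₀ d + 5 = 17.94 − 5·2.5696 + 5 = 10.092
ΔM = M_A − M_B = 6.974 − (10.092) = -3.118; smaller M is more luminous → Star A.
L ratio = 10^(0.4 |ΔM|) = 10^1.247 = 17.67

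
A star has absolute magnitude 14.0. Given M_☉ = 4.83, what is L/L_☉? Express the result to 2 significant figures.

L/L_☉ ≈ 2.1×10^-4

M − M_☉ = 14.0 − 4.83 = 9.170
L/L_☉ = 10^(−0.4 (M − M_☉)) = 10^-3.668 = 2.148×10^-4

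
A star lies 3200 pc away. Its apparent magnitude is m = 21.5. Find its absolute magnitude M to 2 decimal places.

5 log₁₀(d/10 pc) = 5 log₁₀(3200) − 5 = 12.526
M = m − 5 log₁₀(d/10) = 21.5 − 12.526 = 8.974

M ≈ 8.97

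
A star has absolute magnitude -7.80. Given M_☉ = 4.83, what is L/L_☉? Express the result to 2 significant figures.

L/L_☉ ≈ 110000

M − M_☉ = -7.80 − 4.83 = -12.630
L/L_☉ = 10^(−0.4 (M − M_☉)) = 10^5.052 = 112700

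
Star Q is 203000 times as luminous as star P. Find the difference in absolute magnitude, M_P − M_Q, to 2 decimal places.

Pogson: ΔM = −2.5 log₁₀(ratio) = −2.5 log₁₀(203000) = −2.5 × 5.3075 = -13.269
Star Q is brighter so has the smaller magnitude: M_P − M_Q is positive.

M_P − M_Q ≈ 13.27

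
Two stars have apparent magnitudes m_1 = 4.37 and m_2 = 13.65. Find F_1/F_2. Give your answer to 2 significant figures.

F_1/F_2 ≈ 5200

Δm = 4.37 − (13.65) = -9.28
Flux ratio = 10^(−0.4 Δm) = 10^(−0.4 × -9.28) = 10^3.712 = 5152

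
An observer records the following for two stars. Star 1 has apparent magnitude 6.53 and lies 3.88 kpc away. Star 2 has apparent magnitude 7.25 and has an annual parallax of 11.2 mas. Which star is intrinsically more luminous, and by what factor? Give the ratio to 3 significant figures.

Star 1 is more luminous, by a factor of 3670.

Star 1: d = 3.88 kpc = 3880 pc
Star 1: M = m − 5 log₁₀ d + 5 = 6.53 − 5·3.5888 + 5 = -6.414
Star 2: p = 11.2 mas = 0.0112″ → d = 1/p = 89.29 pc
Star 2: M = m − 5 log₁₀ d + 5 = 7.25 − 5·1.9508 + 5 = 2.496
ΔM = M_1 − M_2 = -6.414 − (2.496) = -8.910; smaller M is more luminous → Star 1.
L ratio = 10^(0.4 |ΔM|) = 10^3.564 = 3665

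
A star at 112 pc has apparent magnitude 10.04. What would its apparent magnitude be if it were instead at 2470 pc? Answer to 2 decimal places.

m ≈ 16.76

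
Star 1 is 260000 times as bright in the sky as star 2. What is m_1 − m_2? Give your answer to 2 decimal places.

Pogson: Δm = −2.5 log₁₀(ratio) = −2.5 log₁₀(260000) = −2.5 × 5.4150 = -13.537
Star 1 is brighter, so it has the smaller magnitude: the difference is negative.

m_1 − m_2 ≈ -13.54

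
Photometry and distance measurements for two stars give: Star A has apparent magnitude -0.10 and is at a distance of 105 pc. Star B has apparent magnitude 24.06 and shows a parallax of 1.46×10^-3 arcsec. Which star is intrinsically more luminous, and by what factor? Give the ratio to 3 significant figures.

Star A: M = m − 5 log₁₀ d + 5 = -0.10 − 5·2.0212 + 5 = -5.206
Star B: d = 1/p = 1/1.46×10^-3″ = 684.9 pc
Star B: M = m − 5 log₁₀ d + 5 = 24.06 − 5·2.8356 + 5 = 14.882
ΔM = M_A − M_B = -5.206 − (14.882) = -20.088; smaller M is more luminous → Star A.
L ratio = 10^(0.4 |ΔM|) = 10^8.035 = 1.084×10^8

Star A is more luminous, by a factor of 1.08×10^8.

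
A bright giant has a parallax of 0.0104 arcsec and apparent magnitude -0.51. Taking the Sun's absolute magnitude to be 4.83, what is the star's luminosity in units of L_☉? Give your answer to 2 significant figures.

L/L_☉ ≈ 13000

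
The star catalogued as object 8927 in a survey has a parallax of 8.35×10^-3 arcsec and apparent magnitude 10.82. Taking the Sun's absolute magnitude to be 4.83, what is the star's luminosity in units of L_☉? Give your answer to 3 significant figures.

L/L_☉ ≈ 0.576

d = 1/p = 1/8.35×10^-3″ = 119.8 pc
M = m − 5 log₁₀ d + 5 = 10.82 − 5·2.0783 + 5 = 5.428
M − M_☉ = 5.428 − 4.83 = 0.598
L/L_☉ = 10^(−0.4 × 0.598) = 0.5763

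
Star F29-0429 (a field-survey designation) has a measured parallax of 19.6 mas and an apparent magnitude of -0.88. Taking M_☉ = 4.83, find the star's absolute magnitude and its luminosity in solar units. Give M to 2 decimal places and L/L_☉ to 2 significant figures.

d = 1/p = 1000/19.6 mas = 51.02 pc
M = m − 5 log₁₀ d + 5 = -0.88 − 5·1.7077 + 5 = -4.419
M − M_☉ = -4.419 − 4.83 = -9.249
L/L_☉ = 10^(−0.4 × -9.249) = 5006

M ≈ -4.42; L/L_☉ ≈ 5000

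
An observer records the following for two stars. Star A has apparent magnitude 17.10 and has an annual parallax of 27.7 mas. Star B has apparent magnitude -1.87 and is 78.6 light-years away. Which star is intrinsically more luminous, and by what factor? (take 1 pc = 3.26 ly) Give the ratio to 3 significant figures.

Star B is more luminous, by a factor of 1.73×10^7.

Star A: p = 27.7 mas = 0.0277″ → d = 1/p = 36.10 pc
Star A: M = m − 5 log₁₀ d + 5 = 17.10 − 5·1.5575 + 5 = 14.312
Star B: d = 78.6 ly / 3.26 = 24.11 pc
Star B: M = m − 5 log₁₀ d + 5 = -1.87 − 5·1.3822 + 5 = -3.781
ΔM = M_A − M_B = 14.312 − (-3.781) = 18.093; smaller M is more luminous → Star B.
L ratio = 10^(0.4 |ΔM|) = 10^7.237 = 1.727×10^7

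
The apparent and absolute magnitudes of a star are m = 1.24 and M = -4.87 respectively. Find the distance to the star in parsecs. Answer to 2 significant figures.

μ = m − M = 6.110
m − M = 5 log₁₀ d − 5
log₁₀ d = (m − M)/5 + 1 = 2.2220
d = 10^2.2220 = 166.7 pc

d ≈ 170 pc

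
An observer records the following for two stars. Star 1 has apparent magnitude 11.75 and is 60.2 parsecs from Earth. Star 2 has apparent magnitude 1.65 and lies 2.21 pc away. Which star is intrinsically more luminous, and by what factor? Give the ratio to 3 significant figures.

Star 2 is more luminous, by a factor of 14.8.

Star 1: M = m − 5 log₁₀ d + 5 = 11.75 − 5·1.7796 + 5 = 7.852
Star 2: M = m − 5 log₁₀ d + 5 = 1.65 − 5·0.3444 + 5 = 4.928
ΔM = M_1 − M_2 = 7.852 − (4.928) = 2.924; smaller M is more luminous → Star 2.
L ratio = 10^(0.4 |ΔM|) = 10^1.170 = 14.78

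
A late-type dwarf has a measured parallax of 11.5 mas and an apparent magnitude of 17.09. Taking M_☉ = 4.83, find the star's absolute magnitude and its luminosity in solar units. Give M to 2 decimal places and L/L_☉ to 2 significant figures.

d = 1/p = 1000/11.5 mas = 86.96 pc
M = m − 5 log₁₀ d + 5 = 17.09 − 5·1.9393 + 5 = 12.393
M − M_☉ = 12.393 − 4.83 = 7.563
L/L_☉ = 10^(−0.4 × 7.563) = 9.432×10^-4

M ≈ 12.39; L/L_☉ ≈ 9.4×10^-4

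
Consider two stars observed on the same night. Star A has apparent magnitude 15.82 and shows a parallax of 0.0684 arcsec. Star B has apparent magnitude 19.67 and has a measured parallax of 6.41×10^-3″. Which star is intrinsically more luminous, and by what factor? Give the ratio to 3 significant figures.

Star A: d = 1/p = 1/0.0684″ = 14.62 pc
Star A: M = m − 5 log₁₀ d + 5 = 15.82 − 5·1.1649 + 5 = 14.995
Star B: d = 1/p = 1/6.41×10^-3″ = 156.0 pc
Star B: M = m − 5 log₁₀ d + 5 = 19.67 − 5·2.1931 + 5 = 13.704
ΔM = M_A − M_B = 14.995 − (13.704) = 1.291; smaller M is more luminous → Star B.
L ratio = 10^(0.4 |ΔM|) = 10^0.516 = 3.284

Star B is more luminous, by a factor of 3.28.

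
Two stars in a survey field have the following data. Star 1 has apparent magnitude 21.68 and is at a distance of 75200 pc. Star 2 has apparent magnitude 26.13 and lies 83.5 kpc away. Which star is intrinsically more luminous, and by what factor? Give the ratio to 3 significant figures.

Star 1: M = m − 5 log₁₀ d + 5 = 21.68 − 5·4.8762 + 5 = 2.299
Star 2: d = 83.5 kpc = 83500 pc
Star 2: M = m − 5 log₁₀ d + 5 = 26.13 − 5·4.9217 + 5 = 6.522
ΔM = M_1 − M_2 = 2.299 − (6.522) = -4.223; smaller M is more luminous → Star 1.
L ratio = 10^(0.4 |ΔM|) = 10^1.689 = 48.87

Star 1 is more luminous, by a factor of 48.9.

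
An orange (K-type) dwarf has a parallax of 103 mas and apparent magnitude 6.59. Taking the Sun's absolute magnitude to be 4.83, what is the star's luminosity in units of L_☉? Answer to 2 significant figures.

L/L_☉ ≈ 0.19

d = 1/p = 1000/103 mas = 9.709 pc
M = m − 5 log₁₀ d + 5 = 6.59 − 5·0.9872 + 5 = 6.654
M − M_☉ = 6.654 − 4.83 = 1.824
L/L_☉ = 10^(−0.4 × 1.824) = 0.1863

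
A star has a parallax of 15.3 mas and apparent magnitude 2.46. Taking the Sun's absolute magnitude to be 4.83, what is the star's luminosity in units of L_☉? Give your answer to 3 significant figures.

L/L_☉ ≈ 379

d = 1/p = 1000/15.3 mas = 65.36 pc
M = m − 5 log₁₀ d + 5 = 2.46 − 5·1.8153 + 5 = -1.617
M − M_☉ = -1.617 − 4.83 = -6.447
L/L_☉ = 10^(−0.4 × -6.447) = 379.0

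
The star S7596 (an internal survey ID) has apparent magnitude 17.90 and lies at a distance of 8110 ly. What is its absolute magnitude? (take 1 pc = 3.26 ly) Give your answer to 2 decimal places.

M ≈ 5.92

d = 8110 ly / 3.26 = 2488 pc
5 log₁₀(d/10 pc) = 5 log₁₀(2488) − 5 = 11.979
M = m − 5 log₁₀(d/10) = 17.90 − 11.979 = 5.921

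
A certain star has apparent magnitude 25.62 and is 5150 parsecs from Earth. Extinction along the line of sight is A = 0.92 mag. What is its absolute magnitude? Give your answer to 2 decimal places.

M ≈ 11.14

5 log₁₀(d/10 pc) = 5 log₁₀(5150) − 5 = 13.559
M = m − 5 log₁₀(d/10) − A = 25.62 − 13.559 − 0.92 = 11.141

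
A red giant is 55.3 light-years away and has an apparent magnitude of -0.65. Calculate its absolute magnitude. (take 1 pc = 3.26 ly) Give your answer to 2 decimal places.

M ≈ -1.80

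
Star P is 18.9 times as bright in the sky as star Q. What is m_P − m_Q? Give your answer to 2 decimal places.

Pogson: Δm = −2.5 log₁₀(ratio) = −2.5 log₁₀(18.9) = −2.5 × 1.2765 = -3.191
Star P is brighter, so it has the smaller magnitude: the difference is negative.

m_P − m_Q ≈ -3.19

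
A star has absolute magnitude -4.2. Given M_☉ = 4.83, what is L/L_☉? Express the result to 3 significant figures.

L/L_☉ ≈ 4090

M − M_☉ = -4.2 − 4.83 = -9.030
L/L_☉ = 10^(−0.4 (M − M_☉)) = 10^3.612 = 4093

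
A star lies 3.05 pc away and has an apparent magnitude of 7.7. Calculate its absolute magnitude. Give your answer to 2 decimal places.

M ≈ 10.28

5 log₁₀(d/10 pc) = 5 log₁₀(3.050) − 5 = -2.579
M = m − 5 log₁₀(d/10) = 7.7 + 2.579 = 10.279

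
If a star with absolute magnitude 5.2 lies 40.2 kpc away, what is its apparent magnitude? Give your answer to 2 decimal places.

d = 40.2 kpc = 40200 pc
m = M + 5 log₁₀ d − 5 = 5.2 + 5·4.6042 − 5 = 23.221

m ≈ 23.22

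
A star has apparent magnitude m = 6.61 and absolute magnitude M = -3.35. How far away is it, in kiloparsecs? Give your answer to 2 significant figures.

Distance modulus: m − M = 6.61 − (-3.35) = 9.960
m − M = 5 log₁₀ d − 5
log₁₀ d = (m − M)/5 + 1 = 2.9920
d = 10^2.9920 = 981.7 pc
= 0.9817 kpc

d ≈ 0.98 kpc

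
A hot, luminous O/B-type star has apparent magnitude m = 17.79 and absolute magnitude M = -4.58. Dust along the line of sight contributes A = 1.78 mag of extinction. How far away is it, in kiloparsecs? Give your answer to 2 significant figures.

d ≈ 130 kpc

m − M = 5 log₁₀(d/10 pc) + A  ⇒  17.79 − (-4.58) − 1.78 = 5 log₁₀(d/10)
20.590 = 5 log₁₀(d/10)
log₁₀ d = (m − M − A)/5 + 1 = 5.1180
d = 10^5.1180 = 131200 pc
= 131.2 kpc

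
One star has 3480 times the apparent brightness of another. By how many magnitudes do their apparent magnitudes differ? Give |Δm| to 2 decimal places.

Pogson: Δm = −2.5 log₁₀(ratio) = −2.5 log₁₀(3480) = −2.5 × 3.5416 = -8.854

|Δm| ≈ 8.85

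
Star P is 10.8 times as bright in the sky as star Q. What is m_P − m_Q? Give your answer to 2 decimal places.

Pogson: Δm = −2.5 log₁₀(ratio) = −2.5 log₁₀(10.8) = −2.5 × 1.0334 = -2.584
Star P is brighter, so it has the smaller magnitude: the difference is negative.

m_P − m_Q ≈ -2.58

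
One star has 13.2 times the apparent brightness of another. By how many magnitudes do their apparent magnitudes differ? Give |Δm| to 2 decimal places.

Pogson: Δm = −2.5 log₁₀(ratio) = −2.5 log₁₀(13.2) = −2.5 × 1.1206 = -2.801

|Δm| ≈ 2.80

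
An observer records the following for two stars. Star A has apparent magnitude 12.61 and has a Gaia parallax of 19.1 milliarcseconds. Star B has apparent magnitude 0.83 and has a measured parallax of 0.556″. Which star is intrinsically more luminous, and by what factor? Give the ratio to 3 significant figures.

Star A: p = 19.1 mas = 0.0191″ → d = 1/p = 52.36 pc
Star A: M = m − 5 log₁₀ d + 5 = 12.61 − 5·1.7190 + 5 = 9.015
Star B: d = 1/p = 1/0.556″ = 1.799 pc
Star B: M = m − 5 log₁₀ d + 5 = 0.83 − 5·0.2549 + 5 = 4.555
ΔM = M_A − M_B = 9.015 − (4.555) = 4.460; smaller M is more luminous → Star B.
L ratio = 10^(0.4 |ΔM|) = 10^1.784 = 60.80

Star B is more luminous, by a factor of 60.8.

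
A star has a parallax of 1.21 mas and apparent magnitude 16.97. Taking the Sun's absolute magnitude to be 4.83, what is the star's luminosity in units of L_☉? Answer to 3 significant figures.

L/L_☉ ≈ 0.0952

d = 1/p = 1000/1.21 mas = 826.4 pc
M = m − 5 log₁₀ d + 5 = 16.97 − 5·2.9172 + 5 = 7.384
M − M_☉ = 7.384 − 4.83 = 2.554
L/L_☉ = 10^(−0.4 × 2.554) = 0.09515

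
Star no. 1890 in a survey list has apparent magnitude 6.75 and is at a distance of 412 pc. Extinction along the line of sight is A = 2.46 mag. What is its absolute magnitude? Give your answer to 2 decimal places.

M ≈ -3.78

5 log₁₀(d/10 pc) = 5 log₁₀(412.0) − 5 = 8.074
M = m − 5 log₁₀(d/10) − A = 6.75 − 8.074 − 2.46 = -3.784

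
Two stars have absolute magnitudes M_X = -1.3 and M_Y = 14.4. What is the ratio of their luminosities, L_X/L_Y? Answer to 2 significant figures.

L_X/L_Y ≈ 1.9×10^6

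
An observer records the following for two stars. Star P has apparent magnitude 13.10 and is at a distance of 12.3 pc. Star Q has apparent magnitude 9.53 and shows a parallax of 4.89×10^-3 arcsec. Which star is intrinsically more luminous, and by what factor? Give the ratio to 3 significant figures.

Star Q is more luminous, by a factor of 7410.

Star P: M = m − 5 log₁₀ d + 5 = 13.10 − 5·1.0899 + 5 = 12.650
Star Q: d = 1/p = 1/4.89×10^-3″ = 204.5 pc
Star Q: M = m − 5 log₁₀ d + 5 = 9.53 − 5·2.3107 + 5 = 2.977
ΔM = M_P − M_Q = 12.650 − (2.977) = 9.674; smaller M is more luminous → Star Q.
L ratio = 10^(0.4 |ΔM|) = 10^3.870 = 7406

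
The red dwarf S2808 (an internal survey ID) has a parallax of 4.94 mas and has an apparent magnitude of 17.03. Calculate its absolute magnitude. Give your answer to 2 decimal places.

M ≈ 10.50

p = 4.94 mas = 4.94×10^-3″ → d = 1/p = 202.4 pc
5 log₁₀(d/10 pc) = 5 log₁₀(202.4) − 5 = 6.531
M = m − 5 log₁₀(d/10) = 17.03 − 6.531 = 10.499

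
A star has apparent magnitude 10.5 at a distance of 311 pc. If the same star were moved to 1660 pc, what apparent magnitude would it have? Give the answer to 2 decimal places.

m ≈ 14.14

Flux ∝ 1/d², so Δm = 5 log₁₀(d₂/d₁) = 5 log₁₀(1660/311) = 3.637
m₂ = m₁ + Δm = 10.5 + (3.637) = 14.137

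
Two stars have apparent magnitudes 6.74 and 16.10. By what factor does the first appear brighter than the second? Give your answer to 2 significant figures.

5500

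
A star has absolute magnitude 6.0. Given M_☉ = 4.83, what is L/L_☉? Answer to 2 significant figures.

M − M_☉ = 6.0 − 4.83 = 1.170
L/L_☉ = 10^(−0.4 (M − M_☉)) = 10^-0.468 = 0.3404

L/L_☉ ≈ 0.34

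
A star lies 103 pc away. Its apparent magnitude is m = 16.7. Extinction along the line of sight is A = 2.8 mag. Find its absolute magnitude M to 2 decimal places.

5 log₁₀(d/10 pc) = 5 log₁₀(103.0) − 5 = 5.064
M = m − 5 log₁₀(d/10) − A = 16.7 − 5.064 − 2.8 = 8.836

M ≈ 8.84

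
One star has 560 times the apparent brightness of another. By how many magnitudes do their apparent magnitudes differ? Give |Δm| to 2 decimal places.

Pogson: Δm = −2.5 log₁₀(ratio) = −2.5 log₁₀(560) = −2.5 × 2.7482 = -6.870

|Δm| ≈ 6.87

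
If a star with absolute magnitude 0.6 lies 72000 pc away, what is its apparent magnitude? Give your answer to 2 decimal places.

m = M + 5 log₁₀ d − 5 = 0.6 + 5·4.8573 − 5 = 19.887

m ≈ 19.89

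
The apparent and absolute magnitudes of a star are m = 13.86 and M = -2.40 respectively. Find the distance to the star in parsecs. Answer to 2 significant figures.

d ≈ 18000 pc

μ = m − M = 16.260
m − M = 5 log₁₀ d − 5
log₁₀ d = (m − M)/5 + 1 = 4.2520
d = 10^4.2520 = 17860 pc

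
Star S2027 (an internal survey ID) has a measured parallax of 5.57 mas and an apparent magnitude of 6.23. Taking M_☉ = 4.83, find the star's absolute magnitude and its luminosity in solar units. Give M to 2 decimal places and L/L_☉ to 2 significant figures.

M ≈ -0.04; L/L_☉ ≈ 89

d = 1/p = 1000/5.57 mas = 179.5 pc
M = m − 5 log₁₀ d + 5 = 6.23 − 5·2.2541 + 5 = -0.041
M − M_☉ = -0.041 − 4.83 = -4.871
L/L_☉ = 10^(−0.4 × -4.871) = 88.77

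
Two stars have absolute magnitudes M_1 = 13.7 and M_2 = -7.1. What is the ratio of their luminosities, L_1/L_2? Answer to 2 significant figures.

L_1/L_2 ≈ 4.8×10^-9

ΔM = M_1 − M_2 = 20.8
L_1/L_2 = 10^(−0.4 ΔM) = 10^-8.320 = 4.786×10^-9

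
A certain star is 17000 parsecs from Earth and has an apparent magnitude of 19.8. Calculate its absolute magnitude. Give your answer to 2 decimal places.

M ≈ 3.65

5 log₁₀(d/10 pc) = 5 log₁₀(17000) − 5 = 16.152
M = m − 5 log₁₀(d/10) = 19.8 − 16.152 = 3.648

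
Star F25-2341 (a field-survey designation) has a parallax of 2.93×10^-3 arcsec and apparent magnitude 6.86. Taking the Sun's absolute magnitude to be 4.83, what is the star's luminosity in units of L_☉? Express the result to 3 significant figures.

L/L_☉ ≈ 180

d = 1/p = 1/2.93×10^-3″ = 341.3 pc
M = m − 5 log₁₀ d + 5 = 6.86 − 5·2.5331 + 5 = -0.806
M − M_☉ = -0.806 − 4.83 = -5.636
L/L_☉ = 10^(−0.4 × -5.636) = 179.6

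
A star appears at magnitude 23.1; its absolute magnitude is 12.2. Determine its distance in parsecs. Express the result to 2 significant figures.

μ = m − M = 10.900
m − M = 5 log₁₀ d − 5
log₁₀ d = (m − M)/5 + 1 = 3.1800
d = 10^3.1800 = 1514 pc

d ≈ 1500 pc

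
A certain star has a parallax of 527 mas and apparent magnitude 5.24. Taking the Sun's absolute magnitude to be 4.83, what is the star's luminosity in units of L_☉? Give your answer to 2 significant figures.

L/L_☉ ≈ 0.025

d = 1/p = 1000/527 mas = 1.898 pc
M = m − 5 log₁₀ d + 5 = 5.24 − 5·0.2782 + 5 = 8.849
M − M_☉ = 8.849 − 4.83 = 4.019
L/L_☉ = 10^(−0.4 × 4.019) = 0.02468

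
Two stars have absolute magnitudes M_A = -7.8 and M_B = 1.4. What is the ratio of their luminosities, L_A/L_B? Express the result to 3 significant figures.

L_A/L_B ≈ 4790

ΔM = M_A − M_B = -9.2
L_A/L_B = 10^(−0.4 ΔM) = 10^3.680 = 4786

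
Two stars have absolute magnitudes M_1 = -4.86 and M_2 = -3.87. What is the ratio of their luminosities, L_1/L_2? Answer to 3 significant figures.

L_1/L_2 ≈ 2.49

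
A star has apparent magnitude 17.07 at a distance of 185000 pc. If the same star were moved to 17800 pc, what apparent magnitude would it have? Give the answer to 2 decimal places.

m ≈ 11.99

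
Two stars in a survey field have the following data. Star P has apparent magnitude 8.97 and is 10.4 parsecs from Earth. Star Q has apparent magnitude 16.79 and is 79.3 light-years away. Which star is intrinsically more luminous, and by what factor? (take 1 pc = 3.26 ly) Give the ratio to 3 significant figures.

Star P: M = m − 5 log₁₀ d + 5 = 8.97 − 5·1.0170 + 5 = 8.885
Star Q: d = 79.3 ly / 3.26 = 24.33 pc
Star Q: M = m − 5 log₁₀ d + 5 = 16.79 − 5·1.3861 + 5 = 14.860
ΔM = M_P − M_Q = 8.885 − (14.860) = -5.975; smaller M is more luminous → Star P.
L ratio = 10^(0.4 |ΔM|) = 10^2.390 = 245.4

Star P is more luminous, by a factor of 245.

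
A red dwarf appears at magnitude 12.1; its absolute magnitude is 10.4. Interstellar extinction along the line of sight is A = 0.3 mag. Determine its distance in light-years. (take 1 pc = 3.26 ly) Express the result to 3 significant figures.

d ≈ 62.1 ly

m − M = 5 log₁₀(d/10 pc) + A  ⇒  12.1 − (10.4) − 0.3 = 5 log₁₀(d/10)
1.400 = 5 log₁₀(d/10)
log₁₀ d = (m − M − A)/5 + 1 = 1.2800
d = 10^1.2800 = 19.05 pc
= 62.12 ly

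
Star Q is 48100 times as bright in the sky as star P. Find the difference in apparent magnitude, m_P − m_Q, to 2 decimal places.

m_P − m_Q ≈ 11.71

Pogson: Δm = −2.5 log₁₀(ratio) = −2.5 log₁₀(48100) = −2.5 × 4.6821 = -11.705
Star Q is brighter so has the smaller magnitude: m_P − m_Q is positive.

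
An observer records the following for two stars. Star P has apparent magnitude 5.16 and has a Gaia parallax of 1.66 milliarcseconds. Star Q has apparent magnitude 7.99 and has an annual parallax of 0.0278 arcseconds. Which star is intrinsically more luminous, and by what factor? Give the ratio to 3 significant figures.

Star P is more luminous, by a factor of 3800.

Star P: p = 1.66 mas = 1.66×10^-3″ → d = 1/p = 602.4 pc
Star P: M = m − 5 log₁₀ d + 5 = 5.16 − 5·2.7799 + 5 = -3.739
Star Q: d = 1/p = 1/0.0278″ = 35.97 pc
Star Q: M = m − 5 log₁₀ d + 5 = 7.99 − 5·1.5560 + 5 = 5.210
ΔM = M_P − M_Q = -3.739 − (5.210) = -8.950; smaller M is more luminous → Star P.
L ratio = 10^(0.4 |ΔM|) = 10^3.580 = 3801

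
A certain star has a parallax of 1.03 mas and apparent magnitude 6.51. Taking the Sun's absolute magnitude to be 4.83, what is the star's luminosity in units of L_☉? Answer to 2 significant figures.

d = 1/p = 1000/1.03 mas = 970.9 pc
M = m − 5 log₁₀ d + 5 = 6.51 − 5·2.9872 + 5 = -3.426
M − M_☉ = -3.426 − 4.83 = -8.256
L/L_☉ = 10^(−0.4 × -8.256) = 2006

L/L_☉ ≈ 2000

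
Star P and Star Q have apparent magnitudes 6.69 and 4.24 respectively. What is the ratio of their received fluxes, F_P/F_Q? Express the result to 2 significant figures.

F_P/F_Q ≈ 0.10

Magnitude difference = 2.45
Flux ratio = 10^(−0.4 Δm) = 10^(−0.4 × 2.45) = 10^-0.980 = 0.1047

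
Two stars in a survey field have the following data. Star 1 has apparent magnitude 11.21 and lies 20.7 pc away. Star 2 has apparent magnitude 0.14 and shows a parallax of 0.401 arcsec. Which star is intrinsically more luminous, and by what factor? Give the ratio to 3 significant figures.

Star 1: M = m − 5 log₁₀ d + 5 = 11.21 − 5·1.3160 + 5 = 9.630
Star 2: d = 1/p = 1/0.401″ = 2.494 pc
Star 2: M = m − 5 log₁₀ d + 5 = 0.14 − 5·0.3969 + 5 = 3.156
ΔM = M_1 − M_2 = 9.630 − (3.156) = 6.474; smaller M is more luminous → Star 2.
L ratio = 10^(0.4 |ΔM|) = 10^2.590 = 388.8

Star 2 is more luminous, by a factor of 389.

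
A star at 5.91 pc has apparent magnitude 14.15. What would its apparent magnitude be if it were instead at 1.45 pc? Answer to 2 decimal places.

m ≈ 11.10

Flux ∝ 1/d², so Δm = 5 log₁₀(d₂/d₁) = 5 log₁₀(1.45/5.91) = -3.051
m₂ = m₁ + Δm = 14.15 + (-3.051) = 11.099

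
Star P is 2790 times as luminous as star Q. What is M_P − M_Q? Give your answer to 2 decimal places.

M_P − M_Q ≈ -8.61

Pogson: ΔM = −2.5 log₁₀(ratio) = −2.5 log₁₀(2790) = −2.5 × 3.4456 = -8.614
Star P is brighter, so it has the smaller magnitude: the difference is negative.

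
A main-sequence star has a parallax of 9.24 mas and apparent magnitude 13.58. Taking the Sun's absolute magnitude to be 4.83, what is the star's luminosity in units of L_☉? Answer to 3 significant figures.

L/L_☉ ≈ 0.0370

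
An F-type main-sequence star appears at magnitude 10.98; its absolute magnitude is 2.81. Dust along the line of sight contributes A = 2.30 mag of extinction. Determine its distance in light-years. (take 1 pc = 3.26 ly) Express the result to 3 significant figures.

m − M = 5 log₁₀(d/10 pc) + A  ⇒  10.98 − (2.81) − 2.30 = 5 log₁₀(d/10)
5.870 = 5 log₁₀(d/10)
log₁₀ d = (m − M − A)/5 + 1 = 2.1740
d = 10^2.1740 = 149.3 pc
= 486.7 ly

d ≈ 487 ly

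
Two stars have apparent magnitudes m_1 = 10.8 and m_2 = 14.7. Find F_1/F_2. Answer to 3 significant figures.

Δm = 10.8 − (14.7) = -3.9
Flux ratio = 10^(−0.4 Δm) = 10^(−0.4 × -3.9) = 10^1.560 = 36.31

F_1/F_2 ≈ 36.3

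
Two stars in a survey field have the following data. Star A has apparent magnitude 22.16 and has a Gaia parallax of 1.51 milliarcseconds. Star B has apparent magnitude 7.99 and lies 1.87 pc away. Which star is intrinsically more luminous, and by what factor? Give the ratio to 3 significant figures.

Star B is more luminous, by a factor of 3.71.

Star A: p = 1.51 mas = 1.51×10^-3″ → d = 1/p = 662.3 pc
Star A: M = m − 5 log₁₀ d + 5 = 22.16 − 5·2.8210 + 5 = 13.055
Star B: M = m − 5 log₁₀ d + 5 = 7.99 − 5·0.2718 + 5 = 11.631
ΔM = M_A − M_B = 13.055 − (11.631) = 1.424; smaller M is more luminous → Star B.
L ratio = 10^(0.4 |ΔM|) = 10^0.570 = 3.712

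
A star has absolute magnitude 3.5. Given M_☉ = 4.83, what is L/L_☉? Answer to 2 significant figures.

M − M_☉ = 3.5 − 4.83 = -1.330
L/L_☉ = 10^(−0.4 (M − M_☉)) = 10^0.532 = 3.404

L/L_☉ ≈ 3.4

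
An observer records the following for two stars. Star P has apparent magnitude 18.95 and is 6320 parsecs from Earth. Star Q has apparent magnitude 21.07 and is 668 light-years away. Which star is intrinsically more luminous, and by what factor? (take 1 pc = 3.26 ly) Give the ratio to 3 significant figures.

Star P: M = m − 5 log₁₀ d + 5 = 18.95 − 5·3.8007 + 5 = 4.946
Star Q: d = 668 ly / 3.26 = 204.9 pc
Star Q: M = m − 5 log₁₀ d + 5 = 21.07 − 5·2.3116 + 5 = 14.512
ΔM = M_P − M_Q = 4.946 − (14.512) = -9.566; smaller M is more luminous → Star P.
L ratio = 10^(0.4 |ΔM|) = 10^3.826 = 6704

Star P is more luminous, by a factor of 6700.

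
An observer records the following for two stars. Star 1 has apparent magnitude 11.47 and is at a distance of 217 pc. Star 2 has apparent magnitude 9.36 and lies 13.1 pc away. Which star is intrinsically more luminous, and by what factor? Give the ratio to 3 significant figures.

Star 1: M = m − 5 log₁₀ d + 5 = 11.47 − 5·2.3365 + 5 = 4.788
Star 2: M = m − 5 log₁₀ d + 5 = 9.36 − 5·1.1173 + 5 = 8.774
ΔM = M_1 − M_2 = 4.788 − (8.774) = -3.986; smaller M is more luminous → Star 1.
L ratio = 10^(0.4 |ΔM|) = 10^1.594 = 39.30

Star 1 is more luminous, by a factor of 39.3.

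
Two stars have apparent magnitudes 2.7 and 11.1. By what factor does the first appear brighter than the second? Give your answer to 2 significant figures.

2300

Magnitude difference = -8.4
Flux ratio = 10^(−0.4 Δm) = 10^(−0.4 × -8.4) = 10^3.360 = 2291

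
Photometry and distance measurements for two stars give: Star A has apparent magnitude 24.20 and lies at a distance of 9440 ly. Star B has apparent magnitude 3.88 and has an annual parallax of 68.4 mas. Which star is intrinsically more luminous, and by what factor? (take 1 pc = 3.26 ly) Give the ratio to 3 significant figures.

Star B is more luminous, by a factor of 3420.

Star A: d = 9440 ly / 3.26 = 2896 pc
Star A: M = m − 5 log₁₀ d + 5 = 24.20 − 5·3.4618 + 5 = 11.891
Star B: p = 68.4 mas = 0.0684″ → d = 1/p = 14.62 pc
Star B: M = m − 5 log₁₀ d + 5 = 3.88 − 5·1.1649 + 5 = 3.055
ΔM = M_A − M_B = 11.891 − (3.055) = 8.836; smaller M is more luminous → Star B.
L ratio = 10^(0.4 |ΔM|) = 10^3.534 = 3423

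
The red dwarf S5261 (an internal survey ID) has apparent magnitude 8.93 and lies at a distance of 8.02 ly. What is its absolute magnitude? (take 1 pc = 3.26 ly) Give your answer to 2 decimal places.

d = 8.02 ly / 3.26 = 2.460 pc
5 log₁₀(d/10 pc) = 5 log₁₀(2.460) − 5 = -3.045
M = m − 5 log₁₀(d/10) = 8.93 + 3.045 = 11.975

M ≈ 11.98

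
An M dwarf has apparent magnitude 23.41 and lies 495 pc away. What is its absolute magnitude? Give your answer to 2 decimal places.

M ≈ 14.94

5 log₁₀(d/10 pc) = 5 log₁₀(495.0) − 5 = 8.473
M = m − 5 log₁₀(d/10) = 23.41 − 8.473 = 14.937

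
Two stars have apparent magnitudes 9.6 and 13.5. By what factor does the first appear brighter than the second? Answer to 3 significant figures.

36.3

Magnitude difference = -3.9
Flux ratio = 10^(−0.4 Δm) = 10^(−0.4 × -3.9) = 10^1.560 = 36.31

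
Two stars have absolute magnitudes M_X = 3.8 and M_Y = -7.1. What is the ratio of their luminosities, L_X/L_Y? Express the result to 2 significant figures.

L_X/L_Y ≈ 4.4×10^-5

ΔM = M_X − M_Y = 10.9
L_X/L_Y = 10^(−0.4 ΔM) = 10^-4.360 = 4.365×10^-5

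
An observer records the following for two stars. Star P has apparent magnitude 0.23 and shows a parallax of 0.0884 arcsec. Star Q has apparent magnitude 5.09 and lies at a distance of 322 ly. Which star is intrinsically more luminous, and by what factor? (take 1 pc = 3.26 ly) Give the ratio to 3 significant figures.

Star P is more luminous, by a factor of 1.15.

Star P: d = 1/p = 1/0.0884″ = 11.31 pc
Star P: M = m − 5 log₁₀ d + 5 = 0.23 − 5·1.0535 + 5 = -0.038
Star Q: d = 322 ly / 3.26 = 98.77 pc
Star Q: M = m − 5 log₁₀ d + 5 = 5.09 − 5·1.9946 + 5 = 0.117
ΔM = M_P − M_Q = -0.038 − (0.117) = -0.155; smaller M is more luminous → Star P.
L ratio = 10^(0.4 |ΔM|) = 10^0.062 = 1.153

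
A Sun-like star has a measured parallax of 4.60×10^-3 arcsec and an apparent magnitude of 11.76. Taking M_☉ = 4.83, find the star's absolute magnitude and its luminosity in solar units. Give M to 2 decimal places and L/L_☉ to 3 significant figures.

M ≈ 5.07; L/L_☉ ≈ 0.799

d = 1/p = 1/4.60×10^-3″ = 217.4 pc
M = m − 5 log₁₀ d + 5 = 11.76 − 5·2.3372 + 5 = 5.074
M − M_☉ = 5.074 − 4.83 = 0.244
L/L_☉ = 10^(−0.4 × 0.244) = 0.7989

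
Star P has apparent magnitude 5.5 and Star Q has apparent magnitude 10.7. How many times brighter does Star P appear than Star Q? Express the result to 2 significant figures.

120

Magnitude difference = -5.2
Flux ratio = 10^(−0.4 Δm) = 10^(−0.4 × -5.2) = 10^2.080 = 120.2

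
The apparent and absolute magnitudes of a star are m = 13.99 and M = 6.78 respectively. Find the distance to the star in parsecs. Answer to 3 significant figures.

μ = m − M = 7.210
m − M = 5 log₁₀ d − 5
log₁₀ d = (m − M)/5 + 1 = 2.4420
d = 10^2.4420 = 276.7 pc

d ≈ 277 pc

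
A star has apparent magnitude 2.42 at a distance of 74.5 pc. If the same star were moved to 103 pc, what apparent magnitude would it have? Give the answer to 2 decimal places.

m ≈ 3.12

Flux ∝ 1/d², so Δm = 5 log₁₀(d₂/d₁) = 5 log₁₀(103/74.5) = 0.703
m₂ = m₁ + Δm = 2.42 + (0.703) = 3.123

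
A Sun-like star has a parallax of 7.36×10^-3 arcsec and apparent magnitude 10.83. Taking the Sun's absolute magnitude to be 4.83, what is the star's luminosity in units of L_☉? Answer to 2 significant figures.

d = 1/p = 1/7.36×10^-3″ = 135.9 pc
M = m − 5 log₁₀ d + 5 = 10.83 − 5·2.1331 + 5 = 5.164
M − M_☉ = 5.164 − 4.83 = 0.334
L/L_☉ = 10^(−0.4 × 0.334) = 0.7349

L/L_☉ ≈ 0.73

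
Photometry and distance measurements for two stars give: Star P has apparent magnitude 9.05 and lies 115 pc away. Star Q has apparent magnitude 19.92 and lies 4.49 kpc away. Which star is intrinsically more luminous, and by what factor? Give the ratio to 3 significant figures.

Star P is more luminous, by a factor of 14.6.

Star P: M = m − 5 log₁₀ d + 5 = 9.05 − 5·2.0607 + 5 = 3.747
Star Q: d = 4.49 kpc = 4490 pc
Star Q: M = m − 5 log₁₀ d + 5 = 19.92 − 5·3.6522 + 5 = 6.659
ΔM = M_P − M_Q = 3.747 − (6.659) = -2.912; smaller M is more luminous → Star P.
L ratio = 10^(0.4 |ΔM|) = 10^1.165 = 14.62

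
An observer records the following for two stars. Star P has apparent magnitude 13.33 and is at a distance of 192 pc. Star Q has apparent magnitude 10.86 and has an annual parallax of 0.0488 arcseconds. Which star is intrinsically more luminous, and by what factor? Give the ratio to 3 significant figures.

Star P: M = m − 5 log₁₀ d + 5 = 13.33 − 5·2.2833 + 5 = 6.913
Star Q: d = 1/p = 1/0.0488″ = 20.49 pc
Star Q: M = m − 5 log₁₀ d + 5 = 10.86 − 5·1.3116 + 5 = 9.302
ΔM = M_P − M_Q = 6.913 − (9.302) = -2.389; smaller M is more luminous → Star P.
L ratio = 10^(0.4 |ΔM|) = 10^0.955 = 9.025

Star P is more luminous, by a factor of 9.02.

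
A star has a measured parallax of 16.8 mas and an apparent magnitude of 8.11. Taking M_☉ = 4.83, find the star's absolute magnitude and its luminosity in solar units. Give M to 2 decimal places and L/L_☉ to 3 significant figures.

M ≈ 4.24; L/L_☉ ≈ 1.73

d = 1/p = 1000/16.8 mas = 59.52 pc
M = m − 5 log₁₀ d + 5 = 8.11 − 5·1.7747 + 5 = 4.237
M − M_☉ = 4.237 − 4.83 = -0.593
L/L_☉ = 10^(−0.4 × -0.593) = 1.727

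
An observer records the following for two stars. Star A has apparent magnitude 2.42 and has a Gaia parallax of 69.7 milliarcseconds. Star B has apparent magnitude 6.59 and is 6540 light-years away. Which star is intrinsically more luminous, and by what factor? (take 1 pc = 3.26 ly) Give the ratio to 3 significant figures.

Star A: p = 69.7 mas = 0.0697″ → d = 1/p = 14.35 pc
Star A: M = m − 5 log₁₀ d + 5 = 2.42 − 5·1.1568 + 5 = 1.636
Star B: d = 6540 ly / 3.26 = 2006 pc
Star B: M = m − 5 log₁₀ d + 5 = 6.59 − 5·3.3024 + 5 = -4.922
ΔM = M_A − M_B = 1.636 − (-4.922) = 6.558; smaller M is more luminous → Star B.
L ratio = 10^(0.4 |ΔM|) = 10^2.623 = 419.9

Star B is more luminous, by a factor of 420.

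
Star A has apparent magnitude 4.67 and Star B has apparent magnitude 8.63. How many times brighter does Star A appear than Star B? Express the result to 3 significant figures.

Δm = 4.67 − (8.63) = -3.96
Flux ratio = 10^(−0.4 Δm) = 10^(−0.4 × -3.96) = 10^1.584 = 38.37

38.4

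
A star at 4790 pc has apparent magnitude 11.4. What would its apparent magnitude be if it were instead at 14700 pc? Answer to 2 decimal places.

m ≈ 13.83

Flux ∝ 1/d², so Δm = 5 log₁₀(d₂/d₁) = 5 log₁₀(14700/4790) = 2.435
m₂ = m₁ + Δm = 11.4 + (2.435) = 13.835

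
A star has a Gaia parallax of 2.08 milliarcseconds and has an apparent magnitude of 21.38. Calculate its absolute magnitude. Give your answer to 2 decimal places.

M ≈ 12.97

p = 2.08 mas = 2.08×10^-3″ → d = 1/p = 480.8 pc
5 log₁₀(d/10 pc) = 5 log₁₀(480.8) − 5 = 8.410
M = m − 5 log₁₀(d/10) = 21.38 − 8.410 = 12.970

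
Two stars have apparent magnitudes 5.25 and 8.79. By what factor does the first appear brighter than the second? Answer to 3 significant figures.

Magnitude difference = -3.54
Flux ratio = 10^(−0.4 Δm) = 10^(−0.4 × -3.54) = 10^1.416 = 26.06

26.1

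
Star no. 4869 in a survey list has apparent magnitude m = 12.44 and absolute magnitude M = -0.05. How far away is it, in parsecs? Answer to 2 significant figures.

d ≈ 3100 pc

μ = m − M = 12.490
m − M = 5 log₁₀ d − 5
log₁₀ d = (m − M)/5 + 1 = 3.4980
d = 10^3.4980 = 3148 pc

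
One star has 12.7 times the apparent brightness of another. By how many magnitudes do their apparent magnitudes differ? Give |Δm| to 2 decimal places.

Pogson: Δm = −2.5 log₁₀(ratio) = −2.5 log₁₀(12.7) = −2.5 × 1.1038 = -2.760

|Δm| ≈ 2.76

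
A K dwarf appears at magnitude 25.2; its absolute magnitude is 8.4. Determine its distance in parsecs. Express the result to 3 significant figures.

d ≈ 22900 pc

μ = m − M = 16.800
m − M = 5 log₁₀ d − 5
log₁₀ d = (m − M)/5 + 1 = 4.3600
d = 10^4.3600 = 22910 pc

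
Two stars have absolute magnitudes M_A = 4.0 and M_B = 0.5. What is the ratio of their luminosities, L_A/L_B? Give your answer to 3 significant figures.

L_A/L_B ≈ 0.0398

ΔM = M_A − M_B = 3.5
L_A/L_B = 10^(−0.4 ΔM) = 10^-1.400 = 0.03981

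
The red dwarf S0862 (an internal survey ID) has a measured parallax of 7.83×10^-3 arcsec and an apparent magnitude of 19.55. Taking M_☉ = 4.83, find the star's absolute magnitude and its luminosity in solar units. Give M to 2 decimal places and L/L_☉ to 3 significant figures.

M ≈ 14.02; L/L_☉ ≈ 2.11×10^-4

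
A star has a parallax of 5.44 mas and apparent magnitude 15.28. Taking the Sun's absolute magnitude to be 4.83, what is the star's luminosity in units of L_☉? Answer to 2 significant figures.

L/L_☉ ≈ 0.022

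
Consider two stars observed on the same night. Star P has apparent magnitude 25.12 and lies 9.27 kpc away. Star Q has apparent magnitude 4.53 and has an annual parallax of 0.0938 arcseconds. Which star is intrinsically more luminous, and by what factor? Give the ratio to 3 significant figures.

Star Q is more luminous, by a factor of 228.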